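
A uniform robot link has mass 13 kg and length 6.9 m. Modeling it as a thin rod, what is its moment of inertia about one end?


I = (1/3) * m * L^2
= (1/3) * 13 * 6.9^2
= 0.333333 * 13 * 47.61
= 206.31 kg*m^2


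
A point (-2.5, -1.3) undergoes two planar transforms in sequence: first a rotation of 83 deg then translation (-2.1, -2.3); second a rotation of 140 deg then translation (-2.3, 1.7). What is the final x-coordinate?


After transform 1:
x1 = cos(83)*-2.5 - sin(83)*-1.3 + -2.1 = -1.1144
y1 = sin(83)*-2.5 + cos(83)*-1.3 + -2.3 = -4.9398
After transform 2:
x2 = cos(140)*-1.1144 - sin(140)*-4.9398 + -2.3
= 1.7289


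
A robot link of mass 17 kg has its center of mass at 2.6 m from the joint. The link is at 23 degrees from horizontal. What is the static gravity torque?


tau = m*g*L*cos(angle)
= 17 * 9.81 * 2.6 * cos(23 deg)
= 17 * 9.81 * 2.6 * 0.9205
= 399.1327 Nm


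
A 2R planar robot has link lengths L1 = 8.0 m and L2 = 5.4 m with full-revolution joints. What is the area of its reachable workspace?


r_max = L1 + L2 = 13.4 m
r_min = |L1 - L2| = 2.6 m
Area = pi*(r_max^2 - r_min^2)
= pi*(179.56 - 6.76)
= pi * 172.8
= 542.8672 m^2


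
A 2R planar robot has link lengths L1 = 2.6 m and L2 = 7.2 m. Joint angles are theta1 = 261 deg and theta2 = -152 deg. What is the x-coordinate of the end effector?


Convert angles to radians: theta1 = 4.5553, theta2 = -2.6529
x = L1*cos(theta1) + L2*cos(theta1+theta2)
x = -0.4067 + -2.3441
x = -2.7508


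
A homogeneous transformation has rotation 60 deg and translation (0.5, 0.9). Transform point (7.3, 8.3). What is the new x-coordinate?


x' = cos(theta)*px - sin(theta)*py + tx
= 0.5*7.3 - 0.866*8.3 + 0.5
= -3.038


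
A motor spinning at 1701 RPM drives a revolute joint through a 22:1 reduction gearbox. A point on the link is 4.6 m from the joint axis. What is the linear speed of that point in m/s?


omega_motor = 1701 * 2*pi/60 = 178.1283 rad/s
omega_joint = omega_motor / 22 = 8.0967 rad/s
v = omega_joint * r = 8.0967 * 4.6
= 37.245 m/s


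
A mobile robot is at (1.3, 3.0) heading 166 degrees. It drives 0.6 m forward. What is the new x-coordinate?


x_new = x0 + d*cos(theta)
= 1.3 + 0.6*cos(166)
= 1.3 + -0.5822
= 0.7178


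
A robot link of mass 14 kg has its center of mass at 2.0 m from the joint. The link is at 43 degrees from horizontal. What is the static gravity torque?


tau = m*g*L*cos(angle)
= 14 * 9.81 * 2.0 * cos(43 deg)
= 14 * 9.81 * 2.0 * 0.7314
= 200.8882 Nm


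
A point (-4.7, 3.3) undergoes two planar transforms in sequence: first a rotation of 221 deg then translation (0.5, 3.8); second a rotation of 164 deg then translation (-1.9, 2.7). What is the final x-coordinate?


After transform 1:
x1 = cos(221)*-4.7 - sin(221)*3.3 + 0.5 = 6.2121
y1 = sin(221)*-4.7 + cos(221)*3.3 + 3.8 = 4.3929
After transform 2:
x2 = cos(164)*6.2121 - sin(164)*4.3929 + -1.9
= -9.0823


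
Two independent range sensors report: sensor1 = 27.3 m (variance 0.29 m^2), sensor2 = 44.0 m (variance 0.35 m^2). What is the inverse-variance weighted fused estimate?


w1 = (1/var1) / (1/var1 + 1/var2)
   = 3.4483 / (3.4483 + 2.8571) = 0.5469
w2 = 1 - w1 = 0.4531
fused = w1*s1 + w2*s2 = 14.9297 + 19.9375
= 34.8672 m


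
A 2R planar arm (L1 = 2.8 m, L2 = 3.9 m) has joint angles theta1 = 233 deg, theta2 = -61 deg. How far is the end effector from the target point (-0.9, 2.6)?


End effector via forward kinematics:
x = L1*cos(t1) + L2*cos(t1+t2) = -5.5471
y = L1*sin(t1) + L2*sin(t1+t2) = -1.6934
Distance to target:
d = sqrt((-0.9 - -5.5471)^2 + (2.6 - -1.6934)^2)
= sqrt(21.5958 + 18.4333)
= 6.3269 m


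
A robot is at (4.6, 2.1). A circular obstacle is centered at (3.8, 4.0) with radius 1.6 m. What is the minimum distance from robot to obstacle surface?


center_dist = sqrt((4.6-3.8)^2 + (2.1-4.0)^2)
= sqrt(0.64 + 3.61)
= 2.0616
min_dist = center_dist - radius = 2.0616 - 1.6 = 0.4616 m


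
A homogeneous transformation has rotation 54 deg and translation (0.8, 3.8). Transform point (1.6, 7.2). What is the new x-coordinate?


x' = cos(theta)*px - sin(theta)*py + tx
= 0.5878*1.6 - 0.809*7.2 + 0.8
= -4.0845


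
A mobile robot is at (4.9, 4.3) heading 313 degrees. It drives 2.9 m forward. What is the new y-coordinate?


y_new = y0 + d*sin(theta)
= 4.3 + 2.9*sin(313)
= 4.3 + -2.1209
= 2.1791


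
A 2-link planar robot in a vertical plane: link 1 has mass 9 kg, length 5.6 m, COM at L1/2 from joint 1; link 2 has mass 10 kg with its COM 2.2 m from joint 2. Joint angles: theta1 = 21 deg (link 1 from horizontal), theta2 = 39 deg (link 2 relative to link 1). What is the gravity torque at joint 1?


Horizontal distance from joint 1 to link-1 COM:
  x_c1 = (L1/2)*cos(t1) = 2.8 * 0.9336 = 2.614 m
Horizontal distance from joint 1 to link-2 COM:
  x_c2 = L1*cos(t1) + Lc2*cos(t1+t2)
       = 5.6*0.9336 + 2.2*0.5 = 6.3281 m
tau1 = m1*g*x_c1 + m2*g*x_c2
     = 9*9.81*2.614 + 10*9.81*6.3281
     = 230.7923 + 620.7817
     = 851.574 Nm


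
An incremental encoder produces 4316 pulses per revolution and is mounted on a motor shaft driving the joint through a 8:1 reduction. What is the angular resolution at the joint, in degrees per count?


counts per rev = 4316
effective counts at joint = 4316 * 8 = 34528
resolution = 360 / 34528
= 0.0104 deg/count


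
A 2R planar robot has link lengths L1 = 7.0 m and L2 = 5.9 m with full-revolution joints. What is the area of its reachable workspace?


r_max = L1 + L2 = 12.9 m
r_min = |L1 - L2| = 1.1 m
Area = pi*(r_max^2 - r_min^2)
= pi*(166.41 - 1.21)
= pi * 165.2
= 518.9911 m^2


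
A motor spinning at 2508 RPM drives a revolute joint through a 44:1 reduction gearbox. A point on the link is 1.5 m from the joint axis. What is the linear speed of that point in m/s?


omega_motor = 2508 * 2*pi/60 = 262.6371 rad/s
omega_joint = omega_motor / 44 = 5.969 rad/s
v = omega_joint * r = 5.969 * 1.5
= 8.9535 m/s


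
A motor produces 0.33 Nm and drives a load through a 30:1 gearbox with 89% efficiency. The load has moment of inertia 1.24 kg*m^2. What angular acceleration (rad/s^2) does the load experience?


tau_out = tau_motor * N * eta
= 0.33 * 30 * 0.89 = 8.811 Nm
alpha = tau_out / I = 8.811 / 1.24
= 7.1056 rad/s^2


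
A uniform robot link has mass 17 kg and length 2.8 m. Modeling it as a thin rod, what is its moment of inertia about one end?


I = (1/3) * m * L^2
= (1/3) * 17 * 2.8^2
= 0.333333 * 17 * 7.84
= 44.4267 kg*m^2


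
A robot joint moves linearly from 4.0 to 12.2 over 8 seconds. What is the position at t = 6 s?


s = t/T = 6/8 = 0.75
p(t) = p0 + (pf-p0)*s
= 4.0 + (12.2 - 4.0) * 0.75
= 10.15


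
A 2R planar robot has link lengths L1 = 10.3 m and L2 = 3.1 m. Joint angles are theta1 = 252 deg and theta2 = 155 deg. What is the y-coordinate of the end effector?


Convert angles to radians: theta1 = 4.3982, theta2 = 2.7053
y = L1*sin(theta1) + L2*sin(theta1+theta2)
y = -9.7959 + 2.2672
y = -7.5287


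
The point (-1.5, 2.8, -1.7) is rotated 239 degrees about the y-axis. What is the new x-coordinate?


Rotation about y-axis: x' = x*cos(theta) + z*sin(theta)
= -1.5 * -0.515 + -1.7 * -0.8572
= 2.2297


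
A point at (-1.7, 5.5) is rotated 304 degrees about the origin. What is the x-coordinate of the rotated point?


x' = x*cos(theta) - y*sin(theta)
cos(304 deg) = 0.5592, sin(304 deg) = -0.829
x' = -1.7 * 0.5592 - 5.5 * -0.829
= -0.9506 - -4.5597
= 3.6091


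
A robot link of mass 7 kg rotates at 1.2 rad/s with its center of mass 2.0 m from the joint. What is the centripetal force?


F = m * omega^2 * r
= 7 * 1.2^2 * 2.0
= 7 * 1.44 * 2.0
= 20.16 N


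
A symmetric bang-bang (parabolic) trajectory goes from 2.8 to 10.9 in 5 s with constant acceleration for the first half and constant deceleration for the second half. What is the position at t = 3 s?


Symmetric rest-to-rest: each phase covers (pf-p0)/2 in time T/2. 0.5*a*(T/2)^2 = (pf-p0)/2 => a = 4*(pf-p0)/T^2
a = 4*(10.9-2.8)/5^2 = 1.296
t = 3 is in the deceleration phase (t > T/2).
p = pf - 0.5*a*(T-t)^2 = 10.9 - 0.5*1.296*2^2
= 8.308


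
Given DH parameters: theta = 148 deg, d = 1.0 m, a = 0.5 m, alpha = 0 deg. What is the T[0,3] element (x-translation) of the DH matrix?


T[0,3] = a * cos(theta)
= 0.5 * cos(148 deg)
= 0.5 * -0.848
= -0.424


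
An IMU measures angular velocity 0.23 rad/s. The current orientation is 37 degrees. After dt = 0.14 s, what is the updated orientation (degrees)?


delta_theta = w * dt = 0.23 * 0.14 = 0.0322 rad
= 1.8449 deg
theta_new = 37 + 1.8449 = 38.8449 deg


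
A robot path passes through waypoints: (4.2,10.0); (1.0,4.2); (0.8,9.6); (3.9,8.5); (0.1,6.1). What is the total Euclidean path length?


Segment lengths:
  seg1 = sqrt((-3.2)^2 + (-5.8)^2) = 6.6242
  seg2 = sqrt((-0.2)^2 + (5.4)^2) = 5.4037
  seg3 = sqrt((3.1)^2 + (-1.1)^2) = 3.2894
  seg4 = sqrt((-3.8)^2 + (-2.4)^2) = 4.4944
Total = 19.8117


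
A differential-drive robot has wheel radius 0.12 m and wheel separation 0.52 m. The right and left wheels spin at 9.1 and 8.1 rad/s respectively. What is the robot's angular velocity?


vR = r*wR = 0.12*9.1 = 1.092 m/s
vL = r*wL = 0.12*8.1 = 0.972 m/s
v = (vR+vL)/2 = 1.032 m/s
omega = (vR-vL)/L = 0.2308 rad/s
angular velocity = 0.2308 rad/s


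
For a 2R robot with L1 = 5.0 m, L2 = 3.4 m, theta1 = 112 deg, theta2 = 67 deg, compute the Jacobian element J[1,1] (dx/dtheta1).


J[1,1] = -L1*sin(t1) - L2*sin(t1+t2)
= -5.0*sin(112) - 3.4*sin(179)
= -4.6953


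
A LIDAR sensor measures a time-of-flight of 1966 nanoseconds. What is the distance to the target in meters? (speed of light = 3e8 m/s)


tof = 1966 ns = 1.966e-06 s
dist = c * tof / 2
= 3e8 * 1.966e-06 / 2
= 294.9 m


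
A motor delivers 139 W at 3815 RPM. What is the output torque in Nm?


omega = 3815 * 2*pi/60 = 399.5059 rad/s
tau = P / omega = 139 / 399.5059
= 0.3479 Nm


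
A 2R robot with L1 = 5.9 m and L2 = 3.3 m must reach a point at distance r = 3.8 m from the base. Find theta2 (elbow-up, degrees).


cos(theta2) = (r^2 - L1^2 - L2^2) / (2*L1*L2)
cos(theta2) = (14.44 - 34.81 - 10.89) / 38.94
cos(theta2) = -0.802773
theta2 = 143.3958 degrees


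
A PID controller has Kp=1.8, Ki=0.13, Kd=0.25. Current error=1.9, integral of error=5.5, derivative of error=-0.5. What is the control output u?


u = Kp*e + Ki*int(e) + Kd*de/dt
= 1.8*1.9 + 0.13*5.5 + 0.25*(-0.5)
= 3.42 + 0.715 + -0.125
= 4.01


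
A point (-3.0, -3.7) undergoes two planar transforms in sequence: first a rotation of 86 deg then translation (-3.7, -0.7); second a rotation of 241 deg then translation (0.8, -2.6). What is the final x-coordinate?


After transform 1:
x1 = cos(86)*-3.0 - sin(86)*-3.7 + -3.7 = -0.2183
y1 = sin(86)*-3.0 + cos(86)*-3.7 + -0.7 = -3.9508
After transform 2:
x2 = cos(241)*-0.2183 - sin(241)*-3.9508 + 0.8
= -2.5496


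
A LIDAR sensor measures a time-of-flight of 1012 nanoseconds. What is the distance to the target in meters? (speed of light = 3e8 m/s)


tof = 1012 ns = 1.012e-06 s
dist = c * tof / 2
= 3e8 * 1.012e-06 / 2
= 151.8 m


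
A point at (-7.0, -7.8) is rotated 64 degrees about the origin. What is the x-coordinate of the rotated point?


x' = x*cos(theta) - y*sin(theta)
cos(64 deg) = 0.4384, sin(64 deg) = 0.8988
x' = -7.0 * 0.4384 - -7.8 * 0.8988
= -3.0686 - -7.0106
= 3.942


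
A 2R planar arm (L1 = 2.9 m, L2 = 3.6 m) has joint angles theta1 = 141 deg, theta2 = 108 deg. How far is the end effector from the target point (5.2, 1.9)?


End effector via forward kinematics:
x = L1*cos(t1) + L2*cos(t1+t2) = -3.5438
y = L1*sin(t1) + L2*sin(t1+t2) = -1.5359
Distance to target:
d = sqrt((5.2 - -3.5438)^2 + (1.9 - -1.5359)^2)
= sqrt(76.4549 + 11.8051)
= 9.3947 m


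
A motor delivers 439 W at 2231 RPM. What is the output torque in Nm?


omega = 2231 * 2*pi/60 = 233.6298 rad/s
tau = P / omega = 439 / 233.6298
= 1.879 Nm


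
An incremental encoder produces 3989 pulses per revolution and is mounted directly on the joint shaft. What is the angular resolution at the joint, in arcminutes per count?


counts per rev = 3989
resolution = 360*60 / 3989
= 5.4149 arcmin/count


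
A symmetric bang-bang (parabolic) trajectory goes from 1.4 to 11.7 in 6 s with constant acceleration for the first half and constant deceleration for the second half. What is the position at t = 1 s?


Symmetric rest-to-rest: each phase covers (pf-p0)/2 in time T/2. 0.5*a*(T/2)^2 = (pf-p0)/2 => a = 4*(pf-p0)/T^2
a = 4*(11.7-1.4)/6^2 = 1.1444
t = 1 is in the acceleration phase (t <= T/2).
p = p0 + 0.5*a*t^2 = 1.4 + 0.5*1.1444*1^2
= 1.9722


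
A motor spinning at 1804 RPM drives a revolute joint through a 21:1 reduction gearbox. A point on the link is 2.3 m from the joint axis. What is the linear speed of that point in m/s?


omega_motor = 1804 * 2*pi/60 = 188.9144 rad/s
omega_joint = omega_motor / 21 = 8.9959 rad/s
v = omega_joint * r = 8.9959 * 2.3
= 20.6906 m/s


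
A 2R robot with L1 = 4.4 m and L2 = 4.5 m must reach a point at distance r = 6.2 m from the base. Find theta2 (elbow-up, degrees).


cos(theta2) = (r^2 - L1^2 - L2^2) / (2*L1*L2)
cos(theta2) = (38.44 - 19.36 - 20.25) / 39.6
cos(theta2) = -0.029545
theta2 = 91.6931 degrees


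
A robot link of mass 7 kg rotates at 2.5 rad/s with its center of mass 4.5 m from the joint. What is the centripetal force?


F = m * omega^2 * r
= 7 * 2.5^2 * 4.5
= 7 * 6.25 * 4.5
= 196.875 N


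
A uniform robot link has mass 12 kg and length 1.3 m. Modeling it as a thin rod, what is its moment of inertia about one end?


I = (1/3) * m * L^2
= (1/3) * 12 * 1.3^2
= 0.333333 * 12 * 1.69
= 6.76 kg*m^2


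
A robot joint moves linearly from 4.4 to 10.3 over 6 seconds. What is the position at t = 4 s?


s = t/T = 4/6 = 0.6667
p(t) = p0 + (pf-p0)*s
= 4.4 + (10.3 - 4.4) * 0.6667
= 8.3333


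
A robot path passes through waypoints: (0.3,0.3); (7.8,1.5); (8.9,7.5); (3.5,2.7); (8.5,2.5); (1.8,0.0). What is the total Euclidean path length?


Segment lengths:
  seg1 = sqrt((7.5)^2 + (1.2)^2) = 7.5954
  seg2 = sqrt((1.1)^2 + (6.0)^2) = 6.1
  seg3 = sqrt((-5.4)^2 + (-4.8)^2) = 7.225
  seg4 = sqrt((5.0)^2 + (-0.2)^2) = 5.004
  seg5 = sqrt((-6.7)^2 + (-2.5)^2) = 7.1512
Total = 33.0756


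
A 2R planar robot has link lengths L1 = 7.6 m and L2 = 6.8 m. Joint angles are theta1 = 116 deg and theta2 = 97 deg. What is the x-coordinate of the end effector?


Convert angles to radians: theta1 = 2.0246, theta2 = 1.693
x = L1*cos(theta1) + L2*cos(theta1+theta2)
x = -3.3316 + -5.703
x = -9.0346


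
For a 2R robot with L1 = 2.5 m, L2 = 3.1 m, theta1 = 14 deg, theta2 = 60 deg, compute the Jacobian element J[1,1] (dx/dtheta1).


J[1,1] = -L1*sin(t1) - L2*sin(t1+t2)
= -2.5*sin(14) - 3.1*sin(74)
= -3.5847


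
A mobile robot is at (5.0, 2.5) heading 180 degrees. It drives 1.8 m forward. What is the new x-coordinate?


x_new = x0 + d*cos(theta)
= 5.0 + 1.8*cos(180)
= 5.0 + -1.8
= 3.2


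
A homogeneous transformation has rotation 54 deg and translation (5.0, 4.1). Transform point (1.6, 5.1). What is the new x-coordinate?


x' = cos(theta)*px - sin(theta)*py + tx
= 0.5878*1.6 - 0.809*5.1 + 5.0
= 1.8145


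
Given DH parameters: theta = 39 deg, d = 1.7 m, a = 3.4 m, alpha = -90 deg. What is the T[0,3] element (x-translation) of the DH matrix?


T[0,3] = a * cos(theta)
= 3.4 * cos(39 deg)
= 3.4 * 0.7771
= 2.6423


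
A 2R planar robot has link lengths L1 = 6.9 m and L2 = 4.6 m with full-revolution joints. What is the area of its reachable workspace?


r_max = L1 + L2 = 11.5 m
r_min = |L1 - L2| = 2.3 m
Area = pi*(r_max^2 - r_min^2)
= pi*(132.25 - 5.29)
= pi * 126.96
= 398.8566 m^2


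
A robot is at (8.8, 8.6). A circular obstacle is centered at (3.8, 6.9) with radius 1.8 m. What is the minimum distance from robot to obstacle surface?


center_dist = sqrt((8.8-3.8)^2 + (8.6-6.9)^2)
= sqrt(25.0 + 2.89)
= 5.2811
min_dist = center_dist - radius = 5.2811 - 1.8 = 3.4811 m


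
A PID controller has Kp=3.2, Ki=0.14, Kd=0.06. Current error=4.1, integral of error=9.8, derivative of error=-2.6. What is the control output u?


u = Kp*e + Ki*int(e) + Kd*de/dt
= 3.2*4.1 + 0.14*9.8 + 0.06*(-2.6)
= 13.12 + 1.372 + -0.156
= 14.336


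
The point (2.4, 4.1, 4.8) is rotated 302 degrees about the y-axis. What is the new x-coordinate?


Rotation about y-axis: x' = x*cos(theta) + z*sin(theta)
= 2.4 * 0.5299 + 4.8 * -0.848
= -2.7988


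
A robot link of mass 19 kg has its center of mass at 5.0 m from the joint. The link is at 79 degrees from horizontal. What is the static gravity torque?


tau = m*g*L*cos(angle)
= 19 * 9.81 * 5.0 * cos(79 deg)
= 19 * 9.81 * 5.0 * 0.1908
= 177.8244 Nm


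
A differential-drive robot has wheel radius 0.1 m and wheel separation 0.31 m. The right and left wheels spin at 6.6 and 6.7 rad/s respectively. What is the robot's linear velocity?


vR = r*wR = 0.1*6.6 = 0.66 m/s
vL = r*wL = 0.1*6.7 = 0.67 m/s
v = (vR+vL)/2 = 0.665 m/s
omega = (vR-vL)/L = -0.0323 rad/s
linear velocity = 0.665 m/s


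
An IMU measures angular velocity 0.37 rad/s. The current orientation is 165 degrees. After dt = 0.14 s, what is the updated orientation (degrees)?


delta_theta = w * dt = 0.37 * 0.14 = 0.0518 rad
= 2.9679 deg
theta_new = 165 + 2.9679 = 167.9679 deg


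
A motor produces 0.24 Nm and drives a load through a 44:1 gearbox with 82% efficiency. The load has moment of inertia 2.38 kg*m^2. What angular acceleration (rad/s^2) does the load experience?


tau_out = tau_motor * N * eta
= 0.24 * 44 * 0.82 = 8.6592 Nm
alpha = tau_out / I = 8.6592 / 2.38
= 3.6383 rad/s^2


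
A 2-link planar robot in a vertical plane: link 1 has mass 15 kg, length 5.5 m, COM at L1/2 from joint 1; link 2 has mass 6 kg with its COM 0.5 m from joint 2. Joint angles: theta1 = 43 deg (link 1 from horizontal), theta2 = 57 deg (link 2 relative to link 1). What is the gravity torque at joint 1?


Horizontal distance from joint 1 to link-1 COM:
  x_c1 = (L1/2)*cos(t1) = 2.75 * 0.7314 = 2.0112 m
Horizontal distance from joint 1 to link-2 COM:
  x_c2 = L1*cos(t1) + Lc2*cos(t1+t2)
       = 5.5*0.7314 + 0.5*-0.1736 = 3.9356 m
tau1 = m1*g*x_c1 + m2*g*x_c2
     = 15*9.81*2.0112 + 6*9.81*3.9356
     = 295.9514 + 231.6507
     = 527.6021 Nm


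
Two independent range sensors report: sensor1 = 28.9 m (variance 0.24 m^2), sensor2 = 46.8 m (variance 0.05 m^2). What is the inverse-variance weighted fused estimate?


w1 = (1/var1) / (1/var1 + 1/var2)
   = 4.1667 / (4.1667 + 20.0) = 0.1724
w2 = 1 - w1 = 0.8276
fused = w1*s1 + w2*s2 = 4.9828 + 38.731
= 43.7138 m


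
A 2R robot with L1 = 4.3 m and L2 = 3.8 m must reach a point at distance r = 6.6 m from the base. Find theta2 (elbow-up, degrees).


cos(theta2) = (r^2 - L1^2 - L2^2) / (2*L1*L2)
cos(theta2) = (43.56 - 18.49 - 14.44) / 32.68
cos(theta2) = 0.325275
theta2 = 71.0177 degrees


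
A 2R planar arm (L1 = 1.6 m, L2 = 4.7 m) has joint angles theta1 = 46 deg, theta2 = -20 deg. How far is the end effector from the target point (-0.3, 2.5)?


End effector via forward kinematics:
x = L1*cos(t1) + L2*cos(t1+t2) = 5.3358
y = L1*sin(t1) + L2*sin(t1+t2) = 3.2113
Distance to target:
d = sqrt((-0.3 - 5.3358)^2 + (2.5 - 3.2113)^2)
= sqrt(31.7621 + 0.5059)
= 5.6805 m


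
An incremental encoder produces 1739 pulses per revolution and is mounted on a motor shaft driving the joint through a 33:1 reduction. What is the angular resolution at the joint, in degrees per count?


counts per rev = 1739
effective counts at joint = 1739 * 33 = 57387
resolution = 360 / 57387
= 0.0063 deg/count


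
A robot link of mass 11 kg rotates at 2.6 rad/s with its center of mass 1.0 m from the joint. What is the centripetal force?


F = m * omega^2 * r
= 11 * 2.6^2 * 1.0
= 11 * 6.76 * 1.0
= 74.36 N


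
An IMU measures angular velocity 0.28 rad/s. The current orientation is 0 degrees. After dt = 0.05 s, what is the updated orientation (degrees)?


delta_theta = w * dt = 0.28 * 0.05 = 0.014 rad
= 0.8021 deg
theta_new = 0 + 0.8021 = 0.8021 deg


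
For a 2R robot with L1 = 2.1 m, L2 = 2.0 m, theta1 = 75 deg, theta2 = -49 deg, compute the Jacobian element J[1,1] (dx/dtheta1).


J[1,1] = -L1*sin(t1) - L2*sin(t1+t2)
= -2.1*sin(75) - 2.0*sin(26)
= -2.9052


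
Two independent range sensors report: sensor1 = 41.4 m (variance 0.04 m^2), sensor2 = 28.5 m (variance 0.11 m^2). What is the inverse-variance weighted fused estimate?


w1 = (1/var1) / (1/var1 + 1/var2)
   = 25.0 / (25.0 + 9.0909) = 0.7333
w2 = 1 - w1 = 0.2667
fused = w1*s1 + w2*s2 = 30.36 + 7.6
= 37.96 m


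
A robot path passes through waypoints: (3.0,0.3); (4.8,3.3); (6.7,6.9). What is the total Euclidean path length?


Segment lengths:
  seg1 = sqrt((1.8)^2 + (3.0)^2) = 3.4986
  seg2 = sqrt((1.9)^2 + (3.6)^2) = 4.0706
Total = 7.5692


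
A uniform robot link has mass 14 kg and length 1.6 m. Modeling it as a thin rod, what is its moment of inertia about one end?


I = (1/3) * m * L^2
= (1/3) * 14 * 1.6^2
= 0.333333 * 14 * 2.56
= 11.9467 kg*m^2


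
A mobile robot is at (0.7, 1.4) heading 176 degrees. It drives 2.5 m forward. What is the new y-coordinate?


y_new = y0 + d*sin(theta)
= 1.4 + 2.5*sin(176)
= 1.4 + 0.1744
= 1.5744


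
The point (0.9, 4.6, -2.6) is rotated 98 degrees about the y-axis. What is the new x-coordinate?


Rotation about y-axis: x' = x*cos(theta) + z*sin(theta)
= 0.9 * -0.1392 + -2.6 * 0.9903
= -2.7


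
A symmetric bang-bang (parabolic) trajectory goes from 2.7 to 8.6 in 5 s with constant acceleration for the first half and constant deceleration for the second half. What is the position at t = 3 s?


Symmetric rest-to-rest: each phase covers (pf-p0)/2 in time T/2. 0.5*a*(T/2)^2 = (pf-p0)/2 => a = 4*(pf-p0)/T^2
a = 4*(8.6-2.7)/5^2 = 0.944
t = 3 is in the deceleration phase (t > T/2).
p = pf - 0.5*a*(T-t)^2 = 8.6 - 0.5*0.944*2^2
= 6.712


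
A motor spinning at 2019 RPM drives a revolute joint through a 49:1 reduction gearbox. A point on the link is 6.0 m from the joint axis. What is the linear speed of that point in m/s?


omega_motor = 2019 * 2*pi/60 = 211.4292 rad/s
omega_joint = omega_motor / 49 = 4.3149 rad/s
v = omega_joint * r = 4.3149 * 6.0
= 25.8893 m/s


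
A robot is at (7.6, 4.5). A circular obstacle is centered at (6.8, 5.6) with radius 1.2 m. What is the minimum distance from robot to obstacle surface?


center_dist = sqrt((7.6-6.8)^2 + (4.5-5.6)^2)
= sqrt(0.64 + 1.21)
= 1.3601
min_dist = center_dist - radius = 1.3601 - 1.2 = 0.1601 m


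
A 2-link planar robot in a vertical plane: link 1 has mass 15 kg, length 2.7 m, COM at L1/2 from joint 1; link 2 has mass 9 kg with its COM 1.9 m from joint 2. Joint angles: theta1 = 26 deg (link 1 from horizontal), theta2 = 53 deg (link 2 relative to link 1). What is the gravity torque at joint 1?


Horizontal distance from joint 1 to link-1 COM:
  x_c1 = (L1/2)*cos(t1) = 1.35 * 0.8988 = 1.2134 m
Horizontal distance from joint 1 to link-2 COM:
  x_c2 = L1*cos(t1) + Lc2*cos(t1+t2)
       = 2.7*0.8988 + 1.9*0.1908 = 2.7893 m
tau1 = m1*g*x_c1 + m2*g*x_c2
     = 15*9.81*1.2134 + 9*9.81*2.7893
     = 178.5477 + 246.2656
     = 424.8133 Nm


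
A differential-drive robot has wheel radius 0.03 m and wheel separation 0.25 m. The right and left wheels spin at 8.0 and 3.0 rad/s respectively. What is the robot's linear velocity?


vR = r*wR = 0.03*8.0 = 0.24 m/s
vL = r*wL = 0.03*3.0 = 0.09 m/s
v = (vR+vL)/2 = 0.165 m/s
omega = (vR-vL)/L = 0.6 rad/s
linear velocity = 0.165 m/s


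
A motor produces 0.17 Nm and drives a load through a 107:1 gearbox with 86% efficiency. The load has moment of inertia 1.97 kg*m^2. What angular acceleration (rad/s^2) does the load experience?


tau_out = tau_motor * N * eta
= 0.17 * 107 * 0.86 = 15.6434 Nm
alpha = tau_out / I = 15.6434 / 1.97
= 7.9408 rad/s^2


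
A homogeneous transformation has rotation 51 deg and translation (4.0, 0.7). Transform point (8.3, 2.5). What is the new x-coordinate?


x' = cos(theta)*px - sin(theta)*py + tx
= 0.6293*8.3 - 0.7771*2.5 + 4.0
= 7.2805


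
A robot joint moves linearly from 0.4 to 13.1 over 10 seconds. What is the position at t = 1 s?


s = t/T = 1/10 = 0.1
p(t) = p0 + (pf-p0)*s
= 0.4 + (13.1 - 0.4) * 0.1
= 1.67


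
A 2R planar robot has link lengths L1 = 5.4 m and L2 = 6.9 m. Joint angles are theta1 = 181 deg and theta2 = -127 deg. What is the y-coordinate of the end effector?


Convert angles to radians: theta1 = 3.159, theta2 = -2.2166
y = L1*sin(theta1) + L2*sin(theta1+theta2)
y = -0.0942 + 5.5822
y = 5.488


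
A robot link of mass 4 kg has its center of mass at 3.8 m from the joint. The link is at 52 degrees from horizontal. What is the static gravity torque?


tau = m*g*L*cos(angle)
= 4 * 9.81 * 3.8 * cos(52 deg)
= 4 * 9.81 * 3.8 * 0.6157
= 91.8025 Nm


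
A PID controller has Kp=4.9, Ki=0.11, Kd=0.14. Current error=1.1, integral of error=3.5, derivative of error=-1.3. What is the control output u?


u = Kp*e + Ki*int(e) + Kd*de/dt
= 4.9*1.1 + 0.11*3.5 + 0.14*(-1.3)
= 5.39 + 0.385 + -0.182
= 5.593


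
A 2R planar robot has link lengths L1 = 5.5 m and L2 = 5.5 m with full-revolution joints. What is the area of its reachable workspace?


r_max = L1 + L2 = 11.0 m
r_min = |L1 - L2| = 0.0 m
Area = pi*(r_max^2 - r_min^2)
= pi*(121.0 - 0.0)
= pi * 121.0
= 380.1327 m^2


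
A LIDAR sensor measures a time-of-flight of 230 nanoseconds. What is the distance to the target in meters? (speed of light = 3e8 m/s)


tof = 230 ns = 2.3e-07 s
dist = c * tof / 2
= 3e8 * 2.3e-07 / 2
= 34.5 m


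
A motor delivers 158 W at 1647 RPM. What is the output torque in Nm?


omega = 1647 * 2*pi/60 = 172.4734 rad/s
tau = P / omega = 158 / 172.4734
= 0.9161 Nm


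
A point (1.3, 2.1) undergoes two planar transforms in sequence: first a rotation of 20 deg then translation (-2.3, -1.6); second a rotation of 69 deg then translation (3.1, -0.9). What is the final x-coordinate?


After transform 1:
x1 = cos(20)*1.3 - sin(20)*2.1 + -2.3 = -1.7966
y1 = sin(20)*1.3 + cos(20)*2.1 + -1.6 = 0.818
After transform 2:
x2 = cos(69)*-1.7966 - sin(69)*0.818 + 3.1
= 1.6925


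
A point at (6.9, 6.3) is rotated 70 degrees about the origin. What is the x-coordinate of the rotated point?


x' = x*cos(theta) - y*sin(theta)
cos(70 deg) = 0.342, sin(70 deg) = 0.9397
x' = 6.9 * 0.342 - 6.3 * 0.9397
= 2.3599 - 5.9201
= -3.5601


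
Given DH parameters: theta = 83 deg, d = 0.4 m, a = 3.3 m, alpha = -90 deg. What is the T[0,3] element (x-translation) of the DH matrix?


T[0,3] = a * cos(theta)
= 3.3 * cos(83 deg)
= 3.3 * 0.1219
= 0.4022


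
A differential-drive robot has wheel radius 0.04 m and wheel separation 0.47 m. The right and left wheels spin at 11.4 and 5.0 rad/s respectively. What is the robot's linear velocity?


vR = r*wR = 0.04*11.4 = 0.456 m/s
vL = r*wL = 0.04*5.0 = 0.2 m/s
v = (vR+vL)/2 = 0.328 m/s
omega = (vR-vL)/L = 0.5447 rad/s
linear velocity = 0.328 m/s


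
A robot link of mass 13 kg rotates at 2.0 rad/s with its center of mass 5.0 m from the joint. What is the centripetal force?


F = m * omega^2 * r
= 13 * 2.0^2 * 5.0
= 13 * 4.0 * 5.0
= 260.0 N


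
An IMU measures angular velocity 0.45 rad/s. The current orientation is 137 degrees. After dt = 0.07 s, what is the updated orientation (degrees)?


delta_theta = w * dt = 0.45 * 0.07 = 0.0315 rad
= 1.8048 deg
theta_new = 137 + 1.8048 = 138.8048 deg


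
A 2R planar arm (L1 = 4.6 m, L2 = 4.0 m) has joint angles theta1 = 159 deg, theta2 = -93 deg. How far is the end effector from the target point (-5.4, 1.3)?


End effector via forward kinematics:
x = L1*cos(t1) + L2*cos(t1+t2) = -2.6675
y = L1*sin(t1) + L2*sin(t1+t2) = 5.3027
Distance to target:
d = sqrt((-5.4 - -2.6675)^2 + (1.3 - 5.3027)^2)
= sqrt(7.4664 + 16.0214)
= 4.8464 m


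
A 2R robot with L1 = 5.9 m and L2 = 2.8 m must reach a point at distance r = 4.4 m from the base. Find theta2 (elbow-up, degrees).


cos(theta2) = (r^2 - L1^2 - L2^2) / (2*L1*L2)
cos(theta2) = (19.36 - 34.81 - 7.84) / 33.04
cos(theta2) = -0.704903
theta2 = 134.8217 degrees


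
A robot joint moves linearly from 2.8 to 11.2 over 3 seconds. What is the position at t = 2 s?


s = t/T = 2/3 = 0.6667
p(t) = p0 + (pf-p0)*s
= 2.8 + (11.2 - 2.8) * 0.6667
= 8.4


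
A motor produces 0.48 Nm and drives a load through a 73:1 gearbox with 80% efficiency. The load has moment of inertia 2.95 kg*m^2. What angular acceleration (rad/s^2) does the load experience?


tau_out = tau_motor * N * eta
= 0.48 * 73 * 0.8 = 28.032 Nm
alpha = tau_out / I = 28.032 / 2.95
= 9.5024 rad/s^2


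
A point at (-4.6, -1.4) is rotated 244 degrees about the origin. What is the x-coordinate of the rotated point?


x' = x*cos(theta) - y*sin(theta)
cos(244 deg) = -0.4384, sin(244 deg) = -0.8988
x' = -4.6 * -0.4384 - -1.4 * -0.8988
= 2.0165 - 1.2583
= 0.7582


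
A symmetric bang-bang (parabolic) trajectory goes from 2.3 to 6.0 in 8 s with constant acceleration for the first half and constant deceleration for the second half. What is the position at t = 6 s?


Symmetric rest-to-rest: each phase covers (pf-p0)/2 in time T/2. 0.5*a*(T/2)^2 = (pf-p0)/2 => a = 4*(pf-p0)/T^2
a = 4*(6.0-2.3)/8^2 = 0.2313
t = 6 is in the deceleration phase (t > T/2).
p = pf - 0.5*a*(T-t)^2 = 6.0 - 0.5*0.2313*2^2
= 5.5375


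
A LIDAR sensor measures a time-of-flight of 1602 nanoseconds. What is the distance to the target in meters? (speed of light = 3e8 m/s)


tof = 1602 ns = 1.602e-06 s
dist = c * tof / 2
= 3e8 * 1.602e-06 / 2
= 240.3 m


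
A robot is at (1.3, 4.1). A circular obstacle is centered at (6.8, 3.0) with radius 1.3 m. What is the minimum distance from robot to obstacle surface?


center_dist = sqrt((1.3-6.8)^2 + (4.1-3.0)^2)
= sqrt(30.25 + 1.21)
= 5.6089
min_dist = center_dist - radius = 5.6089 - 1.3 = 4.3089 m


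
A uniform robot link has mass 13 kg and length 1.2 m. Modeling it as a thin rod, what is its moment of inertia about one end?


I = (1/3) * m * L^2
= (1/3) * 13 * 1.2^2
= 0.333333 * 13 * 1.44
= 6.24 kg*m^2


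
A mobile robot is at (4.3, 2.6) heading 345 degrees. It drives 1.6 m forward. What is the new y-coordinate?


y_new = y0 + d*sin(theta)
= 2.6 + 1.6*sin(345)
= 2.6 + -0.4141
= 2.1859


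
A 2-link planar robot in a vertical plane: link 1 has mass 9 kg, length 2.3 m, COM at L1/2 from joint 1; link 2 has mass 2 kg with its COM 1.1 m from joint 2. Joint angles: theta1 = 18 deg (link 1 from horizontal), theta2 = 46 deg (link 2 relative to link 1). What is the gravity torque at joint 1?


Horizontal distance from joint 1 to link-1 COM:
  x_c1 = (L1/2)*cos(t1) = 1.15 * 0.9511 = 1.0937 m
Horizontal distance from joint 1 to link-2 COM:
  x_c2 = L1*cos(t1) + Lc2*cos(t1+t2)
       = 2.3*0.9511 + 1.1*0.4384 = 2.6696 m
tau1 = m1*g*x_c1 + m2*g*x_c2
     = 9*9.81*1.0937 + 2*9.81*2.6696
     = 96.5641 + 52.3783
     = 148.9424 Nm


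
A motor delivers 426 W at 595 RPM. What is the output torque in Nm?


omega = 595 * 2*pi/60 = 62.3083 rad/s
tau = P / omega = 426 / 62.3083
= 6.837 Nm


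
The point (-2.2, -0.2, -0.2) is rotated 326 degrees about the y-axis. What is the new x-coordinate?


Rotation about y-axis: x' = x*cos(theta) + z*sin(theta)
= -2.2 * 0.829 + -0.2 * -0.5592
= -1.712


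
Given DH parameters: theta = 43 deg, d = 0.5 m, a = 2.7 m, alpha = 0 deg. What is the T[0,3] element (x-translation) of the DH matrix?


T[0,3] = a * cos(theta)
= 2.7 * cos(43 deg)
= 2.7 * 0.7314
= 1.9747


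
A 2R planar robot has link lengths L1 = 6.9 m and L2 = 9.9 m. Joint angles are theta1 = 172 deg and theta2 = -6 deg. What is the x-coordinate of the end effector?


Convert angles to radians: theta1 = 3.002, theta2 = -0.1047
x = L1*cos(theta1) + L2*cos(theta1+theta2)
x = -6.8328 + -9.6059
x = -16.4388


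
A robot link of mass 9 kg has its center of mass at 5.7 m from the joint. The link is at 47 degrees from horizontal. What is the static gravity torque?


tau = m*g*L*cos(angle)
= 9 * 9.81 * 5.7 * cos(47 deg)
= 9 * 9.81 * 5.7 * 0.682
= 343.2177 Nm


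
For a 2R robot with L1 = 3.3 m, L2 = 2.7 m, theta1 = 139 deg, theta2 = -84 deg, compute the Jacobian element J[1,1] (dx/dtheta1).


J[1,1] = -L1*sin(t1) - L2*sin(t1+t2)
= -3.3*sin(139) - 2.7*sin(55)
= -4.3767


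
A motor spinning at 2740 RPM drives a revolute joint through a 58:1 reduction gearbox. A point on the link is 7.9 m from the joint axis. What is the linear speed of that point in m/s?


omega_motor = 2740 * 2*pi/60 = 286.9321 rad/s
omega_joint = omega_motor / 58 = 4.9471 rad/s
v = omega_joint * r = 4.9471 * 7.9
= 39.0821 m/s


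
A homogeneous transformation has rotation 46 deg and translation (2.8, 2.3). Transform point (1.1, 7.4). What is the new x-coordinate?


x' = cos(theta)*px - sin(theta)*py + tx
= 0.6947*1.1 - 0.7193*7.4 + 2.8
= -1.759


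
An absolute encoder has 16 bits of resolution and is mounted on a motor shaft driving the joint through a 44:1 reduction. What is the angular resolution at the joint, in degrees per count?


counts = 2^16 = 65536
effective counts at joint = 65536 * 44 = 2883584
resolution = 360 / 2883584
= 1.2484e-04 deg/count


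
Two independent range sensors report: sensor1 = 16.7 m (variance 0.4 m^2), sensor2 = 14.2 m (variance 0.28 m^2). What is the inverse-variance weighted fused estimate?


w1 = (1/var1) / (1/var1 + 1/var2)
   = 2.5 / (2.5 + 3.5714) = 0.4118
w2 = 1 - w1 = 0.5882
fused = w1*s1 + w2*s2 = 6.8765 + 8.3529
= 15.2294 m


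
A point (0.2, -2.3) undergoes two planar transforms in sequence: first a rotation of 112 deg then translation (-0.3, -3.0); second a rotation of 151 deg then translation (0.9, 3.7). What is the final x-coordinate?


After transform 1:
x1 = cos(112)*0.2 - sin(112)*-2.3 + -0.3 = 1.7576
y1 = sin(112)*0.2 + cos(112)*-2.3 + -3.0 = -1.953
After transform 2:
x2 = cos(151)*1.7576 - sin(151)*-1.953 + 0.9
= 0.3096


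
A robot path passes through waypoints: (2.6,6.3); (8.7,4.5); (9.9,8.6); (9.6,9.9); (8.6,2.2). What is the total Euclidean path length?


Segment lengths:
  seg1 = sqrt((6.1)^2 + (-1.8)^2) = 6.36
  seg2 = sqrt((1.2)^2 + (4.1)^2) = 4.272
  seg3 = sqrt((-0.3)^2 + (1.3)^2) = 1.3342
  seg4 = sqrt((-1.0)^2 + (-7.7)^2) = 7.7647
Total = 19.7309


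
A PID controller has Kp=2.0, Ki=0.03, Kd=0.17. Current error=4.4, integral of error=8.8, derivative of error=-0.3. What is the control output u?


u = Kp*e + Ki*int(e) + Kd*de/dt
= 2.0*4.4 + 0.03*8.8 + 0.17*(-0.3)
= 8.8 + 0.264 + -0.051
= 9.013


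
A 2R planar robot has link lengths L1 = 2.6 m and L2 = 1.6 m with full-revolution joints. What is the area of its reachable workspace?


r_max = L1 + L2 = 4.2 m
r_min = |L1 - L2| = 1.0 m
Area = pi*(r_max^2 - r_min^2)
= pi*(17.64 - 1.0)
= pi * 16.64
= 52.2761 m^2


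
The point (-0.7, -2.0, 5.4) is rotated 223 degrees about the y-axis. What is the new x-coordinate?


Rotation about y-axis: x' = x*cos(theta) + z*sin(theta)
= -0.7 * -0.7314 + 5.4 * -0.682
= -3.1708


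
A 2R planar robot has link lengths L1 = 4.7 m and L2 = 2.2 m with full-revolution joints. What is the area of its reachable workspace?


r_max = L1 + L2 = 6.9 m
r_min = |L1 - L2| = 2.5 m
Area = pi*(r_max^2 - r_min^2)
= pi*(47.61 - 6.25)
= pi * 41.36
= 129.9363 m^2


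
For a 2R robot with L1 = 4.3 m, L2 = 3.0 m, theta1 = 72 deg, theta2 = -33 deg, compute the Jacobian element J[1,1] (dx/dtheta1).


J[1,1] = -L1*sin(t1) - L2*sin(t1+t2)
= -4.3*sin(72) - 3.0*sin(39)
= -5.9775


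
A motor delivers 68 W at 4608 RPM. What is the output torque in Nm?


omega = 4608 * 2*pi/60 = 482.5486 rad/s
tau = P / omega = 68 / 482.5486
= 0.1409 Nm


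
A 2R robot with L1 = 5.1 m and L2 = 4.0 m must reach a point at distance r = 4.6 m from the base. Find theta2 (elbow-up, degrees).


cos(theta2) = (r^2 - L1^2 - L2^2) / (2*L1*L2)
cos(theta2) = (21.16 - 26.01 - 16.0) / 40.8
cos(theta2) = -0.511029
theta2 = 120.7324 degrees


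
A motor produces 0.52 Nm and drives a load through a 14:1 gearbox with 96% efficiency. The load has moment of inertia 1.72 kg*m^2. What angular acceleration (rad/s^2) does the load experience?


tau_out = tau_motor * N * eta
= 0.52 * 14 * 0.96 = 6.9888 Nm
alpha = tau_out / I = 6.9888 / 1.72
= 4.0633 rad/s^2


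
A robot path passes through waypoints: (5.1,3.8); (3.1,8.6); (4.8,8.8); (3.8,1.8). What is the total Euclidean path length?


Segment lengths:
  seg1 = sqrt((-2.0)^2 + (4.8)^2) = 5.2
  seg2 = sqrt((1.7)^2 + (0.2)^2) = 1.7117
  seg3 = sqrt((-1.0)^2 + (-7.0)^2) = 7.0711
Total = 13.9828


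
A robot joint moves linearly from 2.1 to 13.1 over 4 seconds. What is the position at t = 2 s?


s = t/T = 2/4 = 0.5
p(t) = p0 + (pf-p0)*s
= 2.1 + (13.1 - 2.1) * 0.5
= 7.6


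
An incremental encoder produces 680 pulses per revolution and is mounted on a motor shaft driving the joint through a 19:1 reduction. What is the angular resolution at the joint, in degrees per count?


counts per rev = 680
effective counts at joint = 680 * 19 = 12920
resolution = 360 / 12920
= 0.0279 deg/count


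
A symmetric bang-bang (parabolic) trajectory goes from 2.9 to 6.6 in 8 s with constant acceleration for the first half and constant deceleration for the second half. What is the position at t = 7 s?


Symmetric rest-to-rest: each phase covers (pf-p0)/2 in time T/2. 0.5*a*(T/2)^2 = (pf-p0)/2 => a = 4*(pf-p0)/T^2
a = 4*(6.6-2.9)/8^2 = 0.2312
t = 7 is in the deceleration phase (t > T/2).
p = pf - 0.5*a*(T-t)^2 = 6.6 - 0.5*0.2312*1^2
= 6.4844


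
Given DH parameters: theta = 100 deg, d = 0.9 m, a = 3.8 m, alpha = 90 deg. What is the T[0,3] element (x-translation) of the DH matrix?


T[0,3] = a * cos(theta)
= 3.8 * cos(100 deg)
= 3.8 * -0.1736
= -0.6599


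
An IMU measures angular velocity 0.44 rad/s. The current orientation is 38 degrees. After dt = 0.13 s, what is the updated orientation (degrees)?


delta_theta = w * dt = 0.44 * 0.13 = 0.0572 rad
= 3.2773 deg
theta_new = 38 + 3.2773 = 41.2773 deg


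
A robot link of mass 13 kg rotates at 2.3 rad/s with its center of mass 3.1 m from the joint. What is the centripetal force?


F = m * omega^2 * r
= 13 * 2.3^2 * 3.1
= 13 * 5.29 * 3.1
= 213.187 N


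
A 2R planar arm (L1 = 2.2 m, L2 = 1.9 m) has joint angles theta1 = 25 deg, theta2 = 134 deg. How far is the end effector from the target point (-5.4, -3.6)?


End effector via forward kinematics:
x = L1*cos(t1) + L2*cos(t1+t2) = 0.2201
y = L1*sin(t1) + L2*sin(t1+t2) = 1.6107
Distance to target:
d = sqrt((-5.4 - 0.2201)^2 + (-3.6 - 1.6107)^2)
= sqrt(31.5852 + 27.151)
= 7.664 m


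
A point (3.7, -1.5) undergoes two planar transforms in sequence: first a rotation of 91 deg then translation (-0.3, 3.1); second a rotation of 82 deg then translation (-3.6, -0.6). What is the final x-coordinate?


After transform 1:
x1 = cos(91)*3.7 - sin(91)*-1.5 + -0.3 = 1.1352
y1 = sin(91)*3.7 + cos(91)*-1.5 + 3.1 = 6.8256
After transform 2:
x2 = cos(82)*1.1352 - sin(82)*6.8256 + -3.6
= -10.2012


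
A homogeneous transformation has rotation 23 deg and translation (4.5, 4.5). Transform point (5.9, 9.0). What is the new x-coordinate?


x' = cos(theta)*px - sin(theta)*py + tx
= 0.9205*5.9 - 0.3907*9.0 + 4.5
= 6.4144


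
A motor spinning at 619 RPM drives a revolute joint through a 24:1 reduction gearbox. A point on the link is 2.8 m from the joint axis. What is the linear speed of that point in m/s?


omega_motor = 619 * 2*pi/60 = 64.8215 rad/s
omega_joint = omega_motor / 24 = 2.7009 rad/s
v = omega_joint * r = 2.7009 * 2.8
= 7.5625 m/s


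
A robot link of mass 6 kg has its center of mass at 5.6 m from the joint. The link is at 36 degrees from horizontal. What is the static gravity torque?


tau = m*g*L*cos(angle)
= 6 * 9.81 * 5.6 * cos(36 deg)
= 6 * 9.81 * 5.6 * 0.809
= 266.6649 Nm


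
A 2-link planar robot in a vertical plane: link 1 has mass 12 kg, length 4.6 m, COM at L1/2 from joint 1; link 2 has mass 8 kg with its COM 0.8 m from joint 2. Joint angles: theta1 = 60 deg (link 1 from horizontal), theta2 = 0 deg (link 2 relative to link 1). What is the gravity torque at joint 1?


Horizontal distance from joint 1 to link-1 COM:
  x_c1 = (L1/2)*cos(t1) = 2.3 * 0.5 = 1.15 m
Horizontal distance from joint 1 to link-2 COM:
  x_c2 = L1*cos(t1) + Lc2*cos(t1+t2)
       = 4.6*0.5 + 0.8*0.5 = 2.7 m
tau1 = m1*g*x_c1 + m2*g*x_c2
     = 12*9.81*1.15 + 8*9.81*2.7
     = 135.378 + 211.896
     = 347.274 Nm
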